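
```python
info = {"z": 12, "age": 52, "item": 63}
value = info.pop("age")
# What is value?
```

Trace:
`info = {"z": 12, "age": 52, "item": 63}` → info = {'z': 12, 'age': 52, 'item': 63}
`value = info.pop("age")` → info = {'z': 12, 'item': 63}; value = 52
So value = 52

Answer: 52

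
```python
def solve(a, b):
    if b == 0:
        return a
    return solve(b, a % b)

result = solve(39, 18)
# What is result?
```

solve(39, 18) -> solve(18, 3) -> solve(3, 0) -> 3

Answer: 3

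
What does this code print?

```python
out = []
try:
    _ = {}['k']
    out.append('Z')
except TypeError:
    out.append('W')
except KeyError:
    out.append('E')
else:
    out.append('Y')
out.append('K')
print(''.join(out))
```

Execution trace: 'E' (except KeyError) → 'K' (after the try/except). Output: EK

Answer: EK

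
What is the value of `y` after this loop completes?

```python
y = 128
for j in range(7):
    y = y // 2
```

Halve 7 times: 128 // 2^7 = 1
`y` takes the values: 128 → 64 → 32 → 16 → 8 → 4 → 2 → 1

Answer: 1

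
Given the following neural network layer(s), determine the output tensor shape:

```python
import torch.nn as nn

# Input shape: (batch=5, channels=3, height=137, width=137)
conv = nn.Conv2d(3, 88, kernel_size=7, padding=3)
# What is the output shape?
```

Input: (5, 3, 137, 137) -> Output: (5, 88, 137, 137)

Answer: (5, 88, 137, 137)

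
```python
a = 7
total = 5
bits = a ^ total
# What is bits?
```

Trace:
`a = 7` → a = 7
`total = 5` → total = 5
`bits = a ^ total` → bits = 2
So bits = 2

Answer: 2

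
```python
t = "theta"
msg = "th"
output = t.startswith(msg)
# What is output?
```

Trace:
`t = "theta"` → t = 'theta'
`msg = "th"` → msg = 'th'
`output = t.startswith(msg)` → output = True
So output = True

Answer: True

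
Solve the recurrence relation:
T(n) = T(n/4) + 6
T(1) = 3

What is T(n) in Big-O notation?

Each step divides n by 4 and adds 6. After log_4(n) steps we reach T(1)=3. So T(n) = 6·log_4(n) + 3 = O(log n).

Answer: O(log n)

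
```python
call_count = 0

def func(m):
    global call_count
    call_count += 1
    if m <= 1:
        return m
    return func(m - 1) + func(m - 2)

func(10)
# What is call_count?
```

Calls(m) = 1 + Calls(m-1) + Calls(m-2); Calls(0)=Calls(1)=1. For m=10 this gives 177.

Answer: 177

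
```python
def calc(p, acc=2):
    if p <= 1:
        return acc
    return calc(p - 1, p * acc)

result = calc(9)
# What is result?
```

Accumulator trace (n, acc): (9, 2) -> (8, 18) -> (7, 144) -> (6, 1008) -> (5, 6048) -> (4, 30240) -> (3, 120960) -> (2, 362880) -> (1, 725760) -> return 725760

Answer: 725760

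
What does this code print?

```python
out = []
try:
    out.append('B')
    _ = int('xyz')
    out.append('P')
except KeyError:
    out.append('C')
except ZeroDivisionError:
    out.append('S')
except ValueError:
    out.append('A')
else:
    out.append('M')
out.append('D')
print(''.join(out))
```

Execution trace: 'B' (try body) → 'A' (except ValueError) → 'D' (after the try/except). Output: BAD

Answer: BAD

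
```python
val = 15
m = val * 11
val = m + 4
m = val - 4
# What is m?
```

Trace:
`val = 15` → val = 15
`m = val * 11` → m = 165
`val = m + 4` → val = 169
`m = val - 4` → m = 165
So m = 165

Answer: 165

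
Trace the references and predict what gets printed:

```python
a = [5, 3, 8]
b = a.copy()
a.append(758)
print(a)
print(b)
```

Key concept: list.copy() creates independent copy.
Step by step:
`a = [5, 3, 8]` → a = [5, 3, 8]
`b = a.copy()` → b = [5, 3, 8]
`a.append(758)` → a = [5, 3, 8, 758]
`print(a)` → prints [5, 3, 8, 758]
`print(b)` → prints [5, 3, 8]

Answer:
[5, 3, 8, 758]
[5, 3, 8]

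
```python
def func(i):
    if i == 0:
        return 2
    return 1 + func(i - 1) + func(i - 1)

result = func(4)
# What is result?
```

func(i) = 1 + 2·func(i-1), func(0)=2. Closed form: (2+1)·2^4 - 1 = 47.

Answer: 47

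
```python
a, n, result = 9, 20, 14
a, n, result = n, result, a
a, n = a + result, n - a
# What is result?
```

Trace:
`a, n, result = 9, 20, 14` → a = 9; n = 20; result = 14
`a, n, result = n, result, a` → a = 20; n = 14; result = 9
`a, n = a + result, n - a` → a = 29; n = -6
So result = 9

Answer: 9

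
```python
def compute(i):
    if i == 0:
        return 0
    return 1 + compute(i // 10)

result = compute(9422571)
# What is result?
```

Count of digits of 9422571: 7

Answer: 7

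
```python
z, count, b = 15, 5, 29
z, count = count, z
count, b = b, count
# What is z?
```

Trace:
`z, count, b = 15, 5, 29` → z = 15; count = 5; b = 29
`z, count = count, z` → z = 5; count = 15
`count, b = b, count` → count = 29; b = 15
So z = 5

Answer: 5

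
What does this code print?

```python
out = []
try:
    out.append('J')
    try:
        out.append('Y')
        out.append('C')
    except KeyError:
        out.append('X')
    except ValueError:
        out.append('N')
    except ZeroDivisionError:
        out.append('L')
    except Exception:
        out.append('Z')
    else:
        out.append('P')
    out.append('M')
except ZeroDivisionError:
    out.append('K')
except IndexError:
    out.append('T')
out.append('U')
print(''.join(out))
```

Execution trace: 'J' (try body) → 'Y' (inner try body) → 'C' (inner try body, no exception) → 'P' (inner else) → 'M' (try body, no exception) → 'U' (after the try/except). Output: JYCPMU

Answer: JYCPMU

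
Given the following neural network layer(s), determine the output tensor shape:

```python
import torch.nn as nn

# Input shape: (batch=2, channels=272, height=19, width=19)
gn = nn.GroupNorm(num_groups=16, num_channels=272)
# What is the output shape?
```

Input: (2, 272, 19, 19) -> Output: (2, 272, 19, 19)

Answer: (2, 272, 19, 19)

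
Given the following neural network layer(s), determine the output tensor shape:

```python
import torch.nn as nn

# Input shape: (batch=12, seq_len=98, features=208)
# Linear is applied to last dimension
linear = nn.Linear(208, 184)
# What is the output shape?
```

Input: (12, 98, 208) -> Output: (12, 98, 184)

Answer: (12, 98, 184)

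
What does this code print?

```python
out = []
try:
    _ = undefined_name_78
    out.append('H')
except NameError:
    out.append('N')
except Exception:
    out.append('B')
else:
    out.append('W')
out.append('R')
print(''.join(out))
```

Execution trace: 'N' (except NameError) → 'R' (after the try/except). Output: NR

Answer: NR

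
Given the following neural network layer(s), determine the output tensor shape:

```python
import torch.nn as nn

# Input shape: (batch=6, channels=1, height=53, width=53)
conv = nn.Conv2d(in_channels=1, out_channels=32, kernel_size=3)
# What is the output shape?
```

Input: (6, 1, 53, 53) -> Output: (6, 32, 51, 51)

Answer: (6, 32, 51, 51)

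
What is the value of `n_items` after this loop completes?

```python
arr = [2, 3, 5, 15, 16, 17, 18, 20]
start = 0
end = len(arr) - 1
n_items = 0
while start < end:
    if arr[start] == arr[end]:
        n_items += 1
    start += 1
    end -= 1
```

Count matching pairs from ends
`n_items` takes the values: 0

Answer: 0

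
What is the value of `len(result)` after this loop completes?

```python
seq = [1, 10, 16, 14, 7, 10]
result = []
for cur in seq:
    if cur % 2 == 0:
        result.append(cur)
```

Count even numbers in [1, 10, 16, 14, 7, 10]
`result` takes the values: [] → [10] → [10, 16] → [10, 16, 14] → [10, 16, 14, 10]
So `len(result)` = 4

Answer: 4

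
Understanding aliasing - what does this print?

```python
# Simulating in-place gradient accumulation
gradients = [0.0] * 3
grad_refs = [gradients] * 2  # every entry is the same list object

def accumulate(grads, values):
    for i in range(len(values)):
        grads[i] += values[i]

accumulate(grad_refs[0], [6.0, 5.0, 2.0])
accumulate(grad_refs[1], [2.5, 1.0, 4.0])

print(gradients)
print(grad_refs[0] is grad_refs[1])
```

Key concept: gradient accumulation aliasing.
Step by step:
`gradients = [0.0] * 3` → gradients = [0.0, 0.0, 0.0]
`grad_refs = [gradients] * 2` → grad_refs = [[0.0, 0.0, 0.0], [0.0, 0.0, 0.0]]
`accumulate(grad_refs[0], [6.0, 5.0, 2.0])` → gradients = [6.0, 5.0, 2.0]; grad_refs = [[6.0, 5.0, 2.0], [6.0, 5.0, 2.0]]
`accumulate(grad_refs[1], [2.5, 1.0, 4.0])` → gradients = [8.5, 6.0, 6.0]; grad_refs = [[8.5, 6.0, 6.0], [8.5, 6.0, 6.0]]
`print(gradients)` → prints [8.5, 6.0, 6.0]
`print(grad_refs[0] is grad_refs[1])` → prints True

Answer:
[8.5, 6.0, 6.0]
True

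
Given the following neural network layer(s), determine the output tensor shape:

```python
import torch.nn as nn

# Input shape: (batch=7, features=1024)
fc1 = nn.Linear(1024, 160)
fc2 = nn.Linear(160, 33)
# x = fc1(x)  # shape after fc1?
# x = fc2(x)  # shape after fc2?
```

Input: (7, 1024) -> after fc1: (7, 160) -> Output: (7, 33)

Answer: (7, 33)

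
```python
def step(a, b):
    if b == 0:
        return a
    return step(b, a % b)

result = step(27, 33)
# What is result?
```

step(27, 33) -> step(33, 27) -> step(27, 6) -> step(6, 3) -> step(3, 0) -> 3

Answer: 3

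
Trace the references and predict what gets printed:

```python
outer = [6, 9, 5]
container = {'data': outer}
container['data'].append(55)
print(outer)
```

Key concept: dict holds reference to list.
Step by step:
`outer = [6, 9, 5]` → outer = [6, 9, 5]
`container = {'data': outer}` → container = {'data': [6, 9, 5]}
`container['data'].append(55)` → outer = [6, 9, 5, 55]; container = {'data': [6, 9, 5, 55]}
`print(outer)` → prints [6, 9, 5, 55]

Answer: [6, 9, 5, 55]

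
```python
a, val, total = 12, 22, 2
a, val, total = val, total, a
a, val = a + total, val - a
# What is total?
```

Trace:
`a, val, total = 12, 22, 2` → a = 12; val = 22; total = 2
`a, val, total = val, total, a` → a = 22; val = 2; total = 12
`a, val = a + total, val - a` → a = 34; val = -20
So total = 12

Answer: 12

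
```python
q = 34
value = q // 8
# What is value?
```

Trace:
`q = 34` → q = 34
`value = q // 8` → value = 4
So value = 4

Answer: 4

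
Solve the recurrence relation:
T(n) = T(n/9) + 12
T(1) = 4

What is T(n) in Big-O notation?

Each step divides n by 9 and adds 12. After log_9(n) steps we reach T(1)=4. So T(n) = 12·log_9(n) + 4 = O(log n).

Answer: O(log n)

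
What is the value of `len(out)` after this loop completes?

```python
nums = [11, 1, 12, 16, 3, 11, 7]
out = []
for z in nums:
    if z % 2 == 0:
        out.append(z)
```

Count even numbers in [11, 1, 12, 16, 3, 11, 7]
`out` takes the values: [] → [12] → [12, 16]
So `len(out)` = 2

Answer: 2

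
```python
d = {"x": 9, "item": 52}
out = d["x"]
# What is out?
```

Trace:
`d = {"x": 9, "item": 52}` → d = {'x': 9, 'item': 52}
`out = d["x"]` → out = 9
So out = 9

Answer: 9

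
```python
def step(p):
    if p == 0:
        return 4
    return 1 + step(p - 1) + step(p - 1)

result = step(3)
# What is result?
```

step(p) = 1 + 2·step(p-1), step(0)=4. Closed form: (4+1)·2^3 - 1 = 39.

Answer: 39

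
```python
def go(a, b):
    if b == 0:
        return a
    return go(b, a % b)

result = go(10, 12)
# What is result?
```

go(10, 12) -> go(12, 10) -> go(10, 2) -> go(2, 0) -> 2

Answer: 2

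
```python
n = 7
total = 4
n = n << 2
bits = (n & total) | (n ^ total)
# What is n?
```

Trace:
`n = 7` → n = 7
`total = 4` → total = 4
`n = n << 2` → n = 28
`bits = (n & total) | (n ^ total)` → bits = 28
So n = 28

Answer: 28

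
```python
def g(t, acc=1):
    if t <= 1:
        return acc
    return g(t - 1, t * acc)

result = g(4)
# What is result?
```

Accumulator trace (n, acc): (4, 1) -> (3, 4) -> (2, 12) -> (1, 24) -> return 24

Answer: 24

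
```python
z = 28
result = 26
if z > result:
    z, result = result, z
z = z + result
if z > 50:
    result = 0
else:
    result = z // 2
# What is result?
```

Trace:
`z = 28` → z = 28
`result = 26` → result = 26
`if z > result: ...` → z > result is True → z = 26; result = 28
`z = z + result` → z = 54
`if z > 50: ...` → z > 50 is True → result = 0
So result = 0

Answer: 0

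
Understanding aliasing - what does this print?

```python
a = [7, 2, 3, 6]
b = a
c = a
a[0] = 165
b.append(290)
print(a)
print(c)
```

Key concept: multiple aliases.
Step by step:
`a = [7, 2, 3, 6]` → a = [7, 2, 3, 6]
`b = a` → b = [7, 2, 3, 6] (same object as a)
`c = a` → c = [7, 2, 3, 6] (same object as a, b)
`a[0] = 165` → a = [165, 2, 3, 6] (same object as b, c); b = [165, 2, 3, 6] (same object as a, c); c = [165, 2, 3, 6] (same object as a, b)
`b.append(290)` → a = [165, 2, 3, 6, 290] (same object as b, c); b = [165, 2, 3, 6, 290] (same object as a, c); c = [165, 2, 3, 6, 290] (same object as a, b)
`print(a)` → prints [165, 2, 3, 6, 290]
`print(c)` → prints [165, 2, 3, 6, 290]

Answer:
[165, 2, 3, 6, 290]
[165, 2, 3, 6, 290]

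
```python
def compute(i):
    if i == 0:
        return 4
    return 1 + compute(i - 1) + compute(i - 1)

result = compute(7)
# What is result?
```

compute(i) = 1 + 2·compute(i-1), compute(0)=4. Closed form: (4+1)·2^7 - 1 = 639.

Answer: 639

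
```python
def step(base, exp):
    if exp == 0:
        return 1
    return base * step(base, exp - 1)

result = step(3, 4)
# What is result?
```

step(3, 4) = 3 * 3 * 3 * 3 = 81

Answer: 81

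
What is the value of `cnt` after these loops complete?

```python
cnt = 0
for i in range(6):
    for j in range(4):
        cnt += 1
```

6 * 4 = 24
`cnt` takes the values: 0 → 1 → 2 → 3 → 4 → 5 → 6 → 7 → 8 → 9 → 10 → 11 → 12 → 13 → 14 → 15 → 16 → 17 → 18 → 19 → 20 → 21 → 22 → 23 → 24

Answer: 24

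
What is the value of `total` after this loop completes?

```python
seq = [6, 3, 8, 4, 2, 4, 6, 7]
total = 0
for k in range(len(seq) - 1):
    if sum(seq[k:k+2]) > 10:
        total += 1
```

Count windows with sum > 10
`total` takes the values: 0 → 1 → 2 → 3

Answer: 3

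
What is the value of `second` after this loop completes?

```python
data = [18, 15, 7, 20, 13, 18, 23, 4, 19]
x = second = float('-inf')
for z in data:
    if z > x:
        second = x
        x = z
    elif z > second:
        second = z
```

Second largest (with repeats) in [18, 15, 7, 20, 13, 18, 23, 4, 19]
`second` takes the values: -inf → 15 → 18 → 20

Answer: 20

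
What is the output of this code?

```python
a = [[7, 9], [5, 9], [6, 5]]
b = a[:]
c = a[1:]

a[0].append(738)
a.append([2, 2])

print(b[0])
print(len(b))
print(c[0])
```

Key concept: slice with nested mutation.
Step by step:
`a = [[7, 9], [5, 9], [6, 5]]` → a = [[7, 9], [5, 9], [6, 5]]
`b = a[:]` → b = [[7, 9], [5, 9], [6, 5]]
`c = a[1:]` → c = [[5, 9], [6, 5]]
`a[0].append(738)` → a = [[7, 9, 738], [5, 9], [6, 5]]; b = [[7, 9, 738], [5, 9], [6, 5]]
`a.append([2, 2])` → a = [[7, 9, 738], [5, 9], [6, 5], [2, 2]]
`print(b[0])` → prints [7, 9, 738]
`print(len(b))` → prints 3
`print(c[0])` → prints [5, 9]

Answer:
[7, 9, 738]
3
[5, 9]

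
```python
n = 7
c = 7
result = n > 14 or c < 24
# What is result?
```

Trace:
`n = 7` → n = 7
`c = 7` → c = 7
`result = n > 14 or c < 24` → result = True
So result = True

Answer: True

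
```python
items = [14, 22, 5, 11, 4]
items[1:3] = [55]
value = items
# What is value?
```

Trace:
`items = [14, 22, 5, 11, 4]` → items = [14, 22, 5, 11, 4]
`items[1:3] = [55]` → items = [14, 55, 11, 4]
`value = items` → value = [14, 55, 11, 4]
So value = [14, 55, 11, 4]

Answer: [14, 55, 11, 4]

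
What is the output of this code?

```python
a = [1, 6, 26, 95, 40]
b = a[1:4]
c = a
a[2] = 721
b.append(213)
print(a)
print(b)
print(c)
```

Key concept: slice vs alias.
Step by step:
`a = [1, 6, 26, 95, 40]` → a = [1, 6, 26, 95, 40]
`b = a[1:4]` → b = [6, 26, 95]
`c = a` → c = [1, 6, 26, 95, 40] (same object as a)
`a[2] = 721` → a = [1, 6, 721, 95, 40] (same object as c); c = [1, 6, 721, 95, 40] (same object as a)
`b.append(213)` → b = [6, 26, 95, 213]
`print(a)` → prints [1, 6, 721, 95, 40]
`print(b)` → prints [6, 26, 95, 213]
`print(c)` → prints [1, 6, 721, 95, 40]

Answer:
[1, 6, 721, 95, 40]
[6, 26, 95, 213]
[1, 6, 721, 95, 40]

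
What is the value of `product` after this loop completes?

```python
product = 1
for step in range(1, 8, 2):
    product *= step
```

Product of 1, 3, 5, ... up to 7
`product` takes the values: 1 → 3 → 15 → 105

Answer: 105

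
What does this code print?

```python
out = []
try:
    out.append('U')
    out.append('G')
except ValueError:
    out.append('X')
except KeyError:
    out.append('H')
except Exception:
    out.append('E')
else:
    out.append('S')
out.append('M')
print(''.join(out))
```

Execution trace: 'U' (try body) → 'G' (try body, no exception) → 'S' (else) → 'M' (after the try/except). Output: UGSM

Answer: UGSM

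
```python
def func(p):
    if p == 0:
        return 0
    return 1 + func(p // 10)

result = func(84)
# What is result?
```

Count of digits of 84: 2

Answer: 2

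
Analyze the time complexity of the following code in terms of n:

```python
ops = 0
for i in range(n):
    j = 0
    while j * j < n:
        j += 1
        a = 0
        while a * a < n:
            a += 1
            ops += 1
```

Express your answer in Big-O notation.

Each loop level contributes: n × √n × √n. Multiplying the contributions gives O(n^2).

Answer: O(n^2)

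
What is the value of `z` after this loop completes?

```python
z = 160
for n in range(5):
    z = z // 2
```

Halve 5 times: 160 // 2^5 = 5
`z` takes the values: 160 → 80 → 40 → 20 → 10 → 5

Answer: 5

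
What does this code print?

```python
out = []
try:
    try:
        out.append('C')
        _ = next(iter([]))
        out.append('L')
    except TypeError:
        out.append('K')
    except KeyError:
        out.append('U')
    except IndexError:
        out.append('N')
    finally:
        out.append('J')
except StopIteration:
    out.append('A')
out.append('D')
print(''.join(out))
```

Execution trace: 'C' (try body) → 'J' (finally) → 'A' (outer except StopIteration) → 'D' (after the try/except). Output: CJAD

Answer: CJAD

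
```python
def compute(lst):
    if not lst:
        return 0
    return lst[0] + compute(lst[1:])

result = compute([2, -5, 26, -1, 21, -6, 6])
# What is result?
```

2 + (-5) + 26 + (-1) + 21 + (-6) + 6 + 0 = 43

Answer: 43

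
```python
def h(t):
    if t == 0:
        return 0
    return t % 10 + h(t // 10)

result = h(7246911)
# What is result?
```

Sum of digits of 7246911: 1 + 1 + 9 + 6 + 4 + 2 + 7 = 30

Answer: 30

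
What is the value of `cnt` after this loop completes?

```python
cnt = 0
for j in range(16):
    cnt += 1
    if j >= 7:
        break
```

Loop breaks when j reaches 7, cnt is 8
`cnt` takes the values: 0 → 1 → 2 → 3 → 4 → 5 → 6 → 7 → 8

Answer: 8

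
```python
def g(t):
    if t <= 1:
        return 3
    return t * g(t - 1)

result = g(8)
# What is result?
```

g(8) = 8 * 7 * 6 * 5 * 4 * 3 * 2 * 3 = 120960

Answer: 120960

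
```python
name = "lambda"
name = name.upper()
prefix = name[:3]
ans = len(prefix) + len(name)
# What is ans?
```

Trace:
`name = "lambda"` → name = 'lambda'
`name = name.upper()` → name = 'LAMBDA'
`prefix = name[:3]` → prefix = 'LAM'
`ans = len(prefix) + len(name)` → ans = 9
So ans = 9

Answer: 9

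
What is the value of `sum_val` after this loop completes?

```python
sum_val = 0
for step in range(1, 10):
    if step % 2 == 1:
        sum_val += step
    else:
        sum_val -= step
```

Add odd, subtract even
`sum_val` takes the values: 0 → 1 → -1 → 2 → -2 → 3 → -3 → 4 → -4 → 5

Answer: 5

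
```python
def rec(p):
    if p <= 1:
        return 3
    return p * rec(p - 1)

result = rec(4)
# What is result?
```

rec(4) = 4 * 3 * 2 * 3 = 72

Answer: 72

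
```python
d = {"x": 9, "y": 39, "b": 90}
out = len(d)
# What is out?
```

Trace:
`d = {"x": 9, "y": 39, "b": 90}` → d = {'x': 9, 'y': 39, 'b': 90}
`out = len(d)` → out = 3
So out = 3

Answer: 3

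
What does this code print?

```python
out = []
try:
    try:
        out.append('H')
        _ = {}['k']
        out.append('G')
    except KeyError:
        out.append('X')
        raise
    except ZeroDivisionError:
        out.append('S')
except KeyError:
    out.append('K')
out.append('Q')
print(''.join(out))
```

Execution trace: 'H' (try body) → 'X' (except KeyError) → 'K' (outer except KeyError) → 'Q' (after the try/except). Output: HXKQ

Answer: HXKQ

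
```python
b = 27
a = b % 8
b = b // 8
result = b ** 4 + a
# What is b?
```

Trace:
`b = 27` → b = 27
`a = b % 8` → a = 3
`b = b // 8` → b = 3
`result = b ** 4 + a` → result = 84
So b = 3

Answer: 3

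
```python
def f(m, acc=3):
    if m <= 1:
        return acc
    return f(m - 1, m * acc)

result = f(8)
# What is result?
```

Accumulator trace (n, acc): (8, 3) -> (7, 24) -> (6, 168) -> (5, 1008) -> (4, 5040) -> (3, 20160) -> (2, 60480) -> (1, 120960) -> return 120960

Answer: 120960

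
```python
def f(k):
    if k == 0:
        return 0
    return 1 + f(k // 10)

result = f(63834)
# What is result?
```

Count of digits of 63834: 5

Answer: 5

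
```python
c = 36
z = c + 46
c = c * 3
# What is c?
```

Trace:
`c = 36` → c = 36
`z = c + 46` → z = 82
`c = c * 3` → c = 108
So c = 108

Answer: 108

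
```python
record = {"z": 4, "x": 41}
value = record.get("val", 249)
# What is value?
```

Trace:
`record = {"z": 4, "x": 41}` → record = {'z': 4, 'x': 41}
`value = record.get("val", 249)` → value = 249
So value = 249

Answer: 249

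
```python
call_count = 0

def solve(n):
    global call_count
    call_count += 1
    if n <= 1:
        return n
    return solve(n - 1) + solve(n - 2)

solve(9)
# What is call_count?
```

Calls(n) = 1 + Calls(n-1) + Calls(n-2); Calls(0)=Calls(1)=1. For n=9 this gives 109.

Answer: 109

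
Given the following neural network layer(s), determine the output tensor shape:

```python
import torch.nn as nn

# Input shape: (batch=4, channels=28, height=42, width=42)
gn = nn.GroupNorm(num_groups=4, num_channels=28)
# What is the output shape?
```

Input: (4, 28, 42, 42) -> Output: (4, 28, 42, 42)

Answer: (4, 28, 42, 42)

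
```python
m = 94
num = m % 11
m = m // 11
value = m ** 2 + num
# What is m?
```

Trace:
`m = 94` → m = 94
`num = m % 11` → num = 6
`m = m // 11` → m = 8
`value = m ** 2 + num` → value = 70
So m = 8

Answer: 8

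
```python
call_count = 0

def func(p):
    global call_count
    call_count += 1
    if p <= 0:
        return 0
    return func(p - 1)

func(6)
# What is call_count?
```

Linear recursion stepping by 1: 7 calls from p=6 down to ≤0.

Answer: 7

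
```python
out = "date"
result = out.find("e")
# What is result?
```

Trace:
`out = "date"` → out = 'date'
`result = out.find("e")` → result = 3
So result = 3

Answer: 3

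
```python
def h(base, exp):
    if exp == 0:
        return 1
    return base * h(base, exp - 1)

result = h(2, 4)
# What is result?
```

h(2, 4) = 2 * 2 * 2 * 2 = 16

Answer: 16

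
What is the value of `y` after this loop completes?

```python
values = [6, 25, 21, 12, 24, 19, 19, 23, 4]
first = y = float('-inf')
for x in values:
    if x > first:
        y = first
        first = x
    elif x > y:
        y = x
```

Second largest (with repeats) in [6, 25, 21, 12, 24, 19, 19, 23, 4]
`y` takes the values: -inf → 6 → 21 → 24

Answer: 24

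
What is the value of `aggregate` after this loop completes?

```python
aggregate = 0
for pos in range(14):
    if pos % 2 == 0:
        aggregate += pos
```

Sum of even numbers 0 to 13
`aggregate` takes the values: 0 → 2 → 6 → 12 → 20 → 30 → 42

Answer: 42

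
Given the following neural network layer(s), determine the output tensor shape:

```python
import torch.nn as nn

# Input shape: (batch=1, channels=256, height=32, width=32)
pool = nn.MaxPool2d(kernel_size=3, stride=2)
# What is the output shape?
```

Input: (1, 256, 32, 32) -> Output: (1, 256, 15, 15)

Answer: (1, 256, 15, 15)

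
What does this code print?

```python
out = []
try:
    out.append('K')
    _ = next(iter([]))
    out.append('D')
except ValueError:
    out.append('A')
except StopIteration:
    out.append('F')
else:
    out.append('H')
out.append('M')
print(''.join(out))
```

Execution trace: 'K' (try body) → 'F' (except StopIteration) → 'M' (after the try/except). Output: KFM

Answer: KFM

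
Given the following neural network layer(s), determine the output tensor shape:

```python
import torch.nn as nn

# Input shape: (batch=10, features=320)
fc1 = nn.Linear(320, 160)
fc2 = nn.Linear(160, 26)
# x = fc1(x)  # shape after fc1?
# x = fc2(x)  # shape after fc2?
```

Input: (10, 320) -> after fc1: (10, 160) -> Output: (10, 26)

Answer: (10, 26)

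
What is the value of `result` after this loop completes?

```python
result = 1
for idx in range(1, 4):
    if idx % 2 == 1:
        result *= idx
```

Product of odd numbers 1 to 3
`result` takes the values: 1 → 3

Answer: 3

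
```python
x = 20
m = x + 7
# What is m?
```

Trace:
`x = 20` → x = 20
`m = x + 7` → m = 27
So m = 27

Answer: 27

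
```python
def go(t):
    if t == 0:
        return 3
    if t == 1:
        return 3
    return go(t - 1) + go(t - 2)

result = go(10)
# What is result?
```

Build up from base cases: go(0)=3, go(1)=3, go(2)=6, go(3)=9, go(4)=15, go(5)=24, go(6)=39, ..., go(10)=267

Answer: 267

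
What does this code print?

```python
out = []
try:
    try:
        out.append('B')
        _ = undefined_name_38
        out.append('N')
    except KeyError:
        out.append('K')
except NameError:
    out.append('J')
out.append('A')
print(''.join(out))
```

Execution trace: 'B' (try body) → 'J' (outer except NameError) → 'A' (after the try/except). Output: BJA

Answer: BJA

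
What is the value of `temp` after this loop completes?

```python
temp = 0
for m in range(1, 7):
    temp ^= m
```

XOR of 1 to 6
`temp` takes the values: 0 → 1 → 3 → 0 → 4 → 1 → 7

Answer: 7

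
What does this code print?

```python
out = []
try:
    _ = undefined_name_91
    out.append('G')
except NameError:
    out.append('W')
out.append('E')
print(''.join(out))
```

Execution trace: 'W' (except NameError) → 'E' (after the try/except). Output: WE

Answer: WE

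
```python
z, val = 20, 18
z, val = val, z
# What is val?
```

Trace:
`z, val = 20, 18` → z = 20; val = 18
`z, val = val, z` → z = 18; val = 20
So val = 20

Answer: 20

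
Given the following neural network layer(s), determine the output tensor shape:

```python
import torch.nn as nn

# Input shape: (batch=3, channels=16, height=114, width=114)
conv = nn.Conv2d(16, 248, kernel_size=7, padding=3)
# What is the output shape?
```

Input: (3, 16, 114, 114) -> Output: (3, 248, 114, 114)

Answer: (3, 248, 114, 114)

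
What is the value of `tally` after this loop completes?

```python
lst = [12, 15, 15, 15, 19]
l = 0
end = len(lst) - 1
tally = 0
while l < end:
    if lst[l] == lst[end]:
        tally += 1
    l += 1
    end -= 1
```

Count matching pairs from ends
`tally` takes the values: 0 → 1

Answer: 1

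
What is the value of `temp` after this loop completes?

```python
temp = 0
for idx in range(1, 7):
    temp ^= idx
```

XOR of 1 to 6
`temp` takes the values: 0 → 1 → 3 → 0 → 4 → 1 → 7

Answer: 7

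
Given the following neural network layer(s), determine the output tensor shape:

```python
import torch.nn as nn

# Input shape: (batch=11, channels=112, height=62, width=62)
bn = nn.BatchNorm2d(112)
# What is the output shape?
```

Input: (11, 112, 62, 62) -> Output: (11, 112, 62, 62)

Answer: (11, 112, 62, 62)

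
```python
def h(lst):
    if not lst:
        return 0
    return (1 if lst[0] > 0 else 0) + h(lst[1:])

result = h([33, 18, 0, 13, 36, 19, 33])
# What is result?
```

Count of positive elements in [33, 18, 0, 13, 36, 19, 33] = 6

Answer: 6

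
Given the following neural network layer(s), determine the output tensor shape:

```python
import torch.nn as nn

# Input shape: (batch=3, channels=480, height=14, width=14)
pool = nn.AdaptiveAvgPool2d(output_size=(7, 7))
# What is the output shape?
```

Input: (3, 480, 14, 14) -> Output: (3, 480, 7, 7)

Answer: (3, 480, 7, 7)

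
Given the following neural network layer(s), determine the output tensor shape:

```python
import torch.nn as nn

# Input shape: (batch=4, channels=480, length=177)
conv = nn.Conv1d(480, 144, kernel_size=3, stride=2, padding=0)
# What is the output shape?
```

Input: (4, 480, 177) -> Output: (4, 144, 88)

Answer: (4, 144, 88)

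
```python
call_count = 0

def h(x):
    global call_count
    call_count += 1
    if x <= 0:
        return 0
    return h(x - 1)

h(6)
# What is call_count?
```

Linear recursion stepping by 1: 7 calls from x=6 down to ≤0.

Answer: 7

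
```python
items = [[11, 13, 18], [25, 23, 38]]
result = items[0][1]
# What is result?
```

Trace:
`items = [[11, 13, 18], [25, 23, 38]]` → items = [[11, 13, 18], [25, 23, 38]]
`result = items[0][1]` → result = 13
So result = 13

Answer: 13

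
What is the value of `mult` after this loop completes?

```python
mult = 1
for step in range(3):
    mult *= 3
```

3^3 = 27
`mult` takes the values: 1 → 3 → 9 → 27

Answer: 27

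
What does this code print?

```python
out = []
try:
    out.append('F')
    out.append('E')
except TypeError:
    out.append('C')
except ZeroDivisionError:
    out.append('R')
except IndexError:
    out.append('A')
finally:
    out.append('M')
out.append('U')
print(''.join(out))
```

Execution trace: 'F' (try body) → 'E' (try body, no exception) → 'M' (finally) → 'U' (after the try/except). Output: FEMU

Answer: FEMU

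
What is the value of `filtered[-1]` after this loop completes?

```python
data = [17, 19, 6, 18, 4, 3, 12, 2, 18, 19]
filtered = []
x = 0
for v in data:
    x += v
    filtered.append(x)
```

Cumulative sum ends at 118
`filtered` takes the values: [] → [17] → [17, 36] → [17, 36, 42] → [17, 36, 42, 60] → [17, 36, 42, 60, 64] → [17, 36, 42, 60, 64, 67] → [17, 36, 42, 60, 64, 67, 79] → [17, 36, 42, 60, 64, 67, 79, 81] → [17, 36, 42, 60, 64, 67, 79, 81, 99] → [17, 36, 42, 60, 64, 67, 79, 81, 99, 118]
So `filtered[-1]` = 118

Answer: 118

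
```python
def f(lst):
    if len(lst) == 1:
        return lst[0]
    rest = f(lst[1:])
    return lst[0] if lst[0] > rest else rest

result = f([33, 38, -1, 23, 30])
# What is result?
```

Recursive max over [33, 38, -1, 23, 30] = 38

Answer: 38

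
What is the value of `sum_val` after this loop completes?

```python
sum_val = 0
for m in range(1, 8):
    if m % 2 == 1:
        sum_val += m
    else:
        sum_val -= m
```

Add odd, subtract even
`sum_val` takes the values: 0 → 1 → -1 → 2 → -2 → 3 → -3 → 4

Answer: 4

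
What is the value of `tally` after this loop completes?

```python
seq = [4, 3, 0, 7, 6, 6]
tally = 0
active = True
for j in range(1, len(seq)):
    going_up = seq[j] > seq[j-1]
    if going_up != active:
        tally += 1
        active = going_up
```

Count direction changes in [4, 3, 0, 7, 6, 6]
`tally` takes the values: 0 → 1 → 2 → 3

Answer: 3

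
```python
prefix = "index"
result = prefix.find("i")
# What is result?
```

Trace:
`prefix = "index"` → prefix = 'index'
`result = prefix.find("i")` → result = 0
So result = 0

Answer: 0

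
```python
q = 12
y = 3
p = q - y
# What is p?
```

Trace:
`q = 12` → q = 12
`y = 3` → y = 3
`p = q - y` → p = 9
So p = 9

Answer: 9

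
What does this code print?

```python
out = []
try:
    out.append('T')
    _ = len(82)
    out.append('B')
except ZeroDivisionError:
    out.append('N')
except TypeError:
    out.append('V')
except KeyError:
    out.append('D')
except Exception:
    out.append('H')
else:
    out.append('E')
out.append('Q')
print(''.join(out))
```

Execution trace: 'T' (try body) → 'V' (except TypeError) → 'Q' (after the try/except). Output: TVQ

Answer: TVQ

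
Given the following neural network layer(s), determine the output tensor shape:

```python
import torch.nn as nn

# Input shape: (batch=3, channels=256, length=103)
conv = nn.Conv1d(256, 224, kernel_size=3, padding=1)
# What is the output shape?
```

Input: (3, 256, 103) -> Output: (3, 224, 103)

Answer: (3, 224, 103)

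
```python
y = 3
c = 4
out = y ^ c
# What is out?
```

Trace:
`y = 3` → y = 3
`c = 4` → c = 4
`out = y ^ c` → out = 7
So out = 7

Answer: 7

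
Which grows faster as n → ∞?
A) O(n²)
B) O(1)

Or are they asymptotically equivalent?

O(n²) vs O(1): Higher order terms dominate.

Answer: A) O(n²) grows faster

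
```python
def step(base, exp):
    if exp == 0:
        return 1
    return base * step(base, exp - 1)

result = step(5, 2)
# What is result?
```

step(5, 2) = 5 * 5 = 25

Answer: 25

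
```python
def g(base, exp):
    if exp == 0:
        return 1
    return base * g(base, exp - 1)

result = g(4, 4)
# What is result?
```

g(4, 4) = 4 * 4 * 4 * 4 = 256

Answer: 256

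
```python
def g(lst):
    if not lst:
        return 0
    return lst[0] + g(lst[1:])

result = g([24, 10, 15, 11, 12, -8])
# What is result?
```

24 + 10 + 15 + 11 + 12 + (-8) + 0 = 64

Answer: 64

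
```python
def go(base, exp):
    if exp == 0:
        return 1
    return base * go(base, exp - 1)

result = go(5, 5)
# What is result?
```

go(5, 5) = 5 * 5 * 5 * 5 * 5 = 3125

Answer: 3125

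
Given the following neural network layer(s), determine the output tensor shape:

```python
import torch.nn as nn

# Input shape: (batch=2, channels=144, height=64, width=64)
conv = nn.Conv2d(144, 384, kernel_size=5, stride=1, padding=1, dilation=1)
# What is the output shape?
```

Input: (2, 144, 64, 64) -> Output: (2, 384, 62, 62)

Answer: (2, 384, 62, 62)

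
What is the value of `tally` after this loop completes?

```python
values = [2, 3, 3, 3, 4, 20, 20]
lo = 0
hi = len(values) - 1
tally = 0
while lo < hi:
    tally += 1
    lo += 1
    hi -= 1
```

Iterations until pointers meet (list length 7)
`tally` takes the values: 0 → 1 → 2 → 3

Answer: 3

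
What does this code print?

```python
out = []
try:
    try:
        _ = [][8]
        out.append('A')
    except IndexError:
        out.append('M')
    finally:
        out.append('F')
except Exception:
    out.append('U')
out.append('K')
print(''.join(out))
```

Execution trace: 'M' (inner except IndexError) → 'F' (inner finally) → 'K' (after the try/except). Output: MFK

Answer: MFK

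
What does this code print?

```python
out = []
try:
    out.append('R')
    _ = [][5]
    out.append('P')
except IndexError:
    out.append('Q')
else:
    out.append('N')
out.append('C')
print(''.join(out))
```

Execution trace: 'R' (try body) → 'Q' (except IndexError) → 'C' (after the try/except). Output: RQC

Answer: RQC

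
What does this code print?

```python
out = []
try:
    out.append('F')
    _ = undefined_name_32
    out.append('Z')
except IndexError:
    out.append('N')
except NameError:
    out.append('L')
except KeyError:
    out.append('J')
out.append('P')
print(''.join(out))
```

Execution trace: 'F' (try body) → 'L' (except NameError) → 'P' (after the try/except). Output: FLP

Answer: FLP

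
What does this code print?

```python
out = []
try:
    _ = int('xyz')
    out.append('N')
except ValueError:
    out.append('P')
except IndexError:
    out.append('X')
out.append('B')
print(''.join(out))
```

Execution trace: 'P' (except ValueError) → 'B' (after the try/except). Output: PB

Answer: PB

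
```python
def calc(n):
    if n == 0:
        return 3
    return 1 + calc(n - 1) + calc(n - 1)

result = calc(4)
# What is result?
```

calc(n) = 1 + 2·calc(n-1), calc(0)=3. Closed form: (3+1)·2^4 - 1 = 63.

Answer: 63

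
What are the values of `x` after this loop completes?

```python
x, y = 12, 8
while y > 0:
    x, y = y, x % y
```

GCD of 12 and 8
`x` takes the values: 12 → 8 → 4

Answer: 4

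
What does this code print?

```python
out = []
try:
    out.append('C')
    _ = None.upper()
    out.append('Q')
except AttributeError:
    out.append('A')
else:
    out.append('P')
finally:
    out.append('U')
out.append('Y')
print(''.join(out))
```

Execution trace: 'C' (try body) → 'A' (except AttributeError) → 'U' (finally) → 'Y' (after the try/except). Output: CAUY

Answer: CAUY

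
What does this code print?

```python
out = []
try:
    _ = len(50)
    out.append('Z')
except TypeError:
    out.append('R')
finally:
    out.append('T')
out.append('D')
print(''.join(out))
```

Execution trace: 'R' (except TypeError) → 'T' (finally) → 'D' (after the try/except). Output: RTD

Answer: RTD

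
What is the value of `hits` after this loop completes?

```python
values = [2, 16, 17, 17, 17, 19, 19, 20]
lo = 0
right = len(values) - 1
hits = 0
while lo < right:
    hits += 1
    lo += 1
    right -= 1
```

Iterations until pointers meet (list length 8)
`hits` takes the values: 0 → 1 → 2 → 3 → 4

Answer: 4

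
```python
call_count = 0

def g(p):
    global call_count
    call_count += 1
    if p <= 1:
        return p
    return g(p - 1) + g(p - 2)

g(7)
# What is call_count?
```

Calls(p) = 1 + Calls(p-1) + Calls(p-2); Calls(0)=Calls(1)=1. For p=7 this gives 41.

Answer: 41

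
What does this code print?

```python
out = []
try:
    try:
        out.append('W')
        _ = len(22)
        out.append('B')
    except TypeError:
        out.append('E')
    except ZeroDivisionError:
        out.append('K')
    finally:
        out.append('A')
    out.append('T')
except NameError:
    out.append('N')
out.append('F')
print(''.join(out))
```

Execution trace: 'W' (inner try body) → 'E' (inner except TypeError) → 'A' (inner finally) → 'T' (try body, no exception) → 'F' (after the try/except). Output: WEATF

Answer: WEATF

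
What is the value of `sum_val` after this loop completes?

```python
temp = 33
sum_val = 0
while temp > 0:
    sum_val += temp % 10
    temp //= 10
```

Sum digits of 33
`sum_val` takes the values: 0 → 3 → 6

Answer: 6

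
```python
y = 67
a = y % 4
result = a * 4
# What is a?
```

Trace:
`y = 67` → y = 67
`a = y % 4` → a = 3
`result = a * 4` → result = 12
So a = 3

Answer: 3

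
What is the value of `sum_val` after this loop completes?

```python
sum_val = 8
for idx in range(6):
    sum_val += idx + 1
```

Start at 8, add 1 to 6 = 29
`sum_val` takes the values: 8 → 9 → 11 → 14 → 18 → 23 → 29

Answer: 29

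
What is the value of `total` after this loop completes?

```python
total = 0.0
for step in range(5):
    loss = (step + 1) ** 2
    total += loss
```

Sum of squared losses 1² + 2² + ... + 5²
`total` takes the values: 0.0 → 1.0 → 5.0 → 14.0 → 30.0 → 55.0

Answer: 55.0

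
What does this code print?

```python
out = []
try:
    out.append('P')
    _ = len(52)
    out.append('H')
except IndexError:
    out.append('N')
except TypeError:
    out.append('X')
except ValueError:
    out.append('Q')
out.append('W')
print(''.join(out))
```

Execution trace: 'P' (try body) → 'X' (except TypeError) → 'W' (after the try/except). Output: PXW

Answer: PXW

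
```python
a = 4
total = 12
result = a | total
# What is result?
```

Trace:
`a = 4` → a = 4
`total = 12` → total = 12
`result = a | total` → result = 12
So result = 12

Answer: 12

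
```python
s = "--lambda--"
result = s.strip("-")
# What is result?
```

Trace:
`s = "--lambda--"` → s = '--lambda--'
`result = s.strip("-")` → result = 'lambda'
So result = 'lambda'

Answer: 'lambda'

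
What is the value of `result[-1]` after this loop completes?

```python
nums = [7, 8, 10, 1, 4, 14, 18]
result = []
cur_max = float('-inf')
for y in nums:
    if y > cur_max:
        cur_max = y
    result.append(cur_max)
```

Running max ends at 18
`result` takes the values: [] → [7] → [7, 8] → [7, 8, 10] → [7, 8, 10, 10] → [7, 8, 10, 10, 10] → [7, 8, 10, 10, 10, 14] → [7, 8, 10, 10, 10, 14, 18]
So `result[-1]` = 18

Answer: 18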